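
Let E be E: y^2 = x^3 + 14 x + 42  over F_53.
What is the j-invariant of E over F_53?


Delta = -16(4 a^3 + 27 b^2) mod 53 = 12
-1728 * (4 a)^3 = -1728 * (4*14)^3 mod 53 = 37
j = 37 * 12^(-1) mod 53 = 34

j = 34 (mod 53)


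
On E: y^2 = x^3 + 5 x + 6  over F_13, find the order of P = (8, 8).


Compute successive multiples of P until we hit O:
  1P = (8, 8)
  2P = (9, 0)
  3P = (8, 5)
  4P = O

ord(P) = 4


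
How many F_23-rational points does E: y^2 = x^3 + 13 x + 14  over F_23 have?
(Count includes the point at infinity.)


For each x in F_23, count y with y^2 = x^3 + 13 x + 14 mod 23:
  x = 2: RHS = 2, y in [5, 18]  -> 2 point(s)
  x = 6: RHS = 9, y in [3, 20]  -> 2 point(s)
  x = 8: RHS = 9, y in [3, 20]  -> 2 point(s)
  x = 9: RHS = 9, y in [3, 20]  -> 2 point(s)
  x = 11: RHS = 16, y in [4, 19]  -> 2 point(s)
  x = 12: RHS = 12, y in [9, 14]  -> 2 point(s)
  x = 18: RHS = 8, y in [10, 13]  -> 2 point(s)
  x = 19: RHS = 13, y in [6, 17]  -> 2 point(s)
  x = 21: RHS = 3, y in [7, 16]  -> 2 point(s)
  x = 22: RHS = 0, y in [0]  -> 1 point(s)
Affine points: 19. Add the point at infinity: total = 20.

#E(F_23) = 20


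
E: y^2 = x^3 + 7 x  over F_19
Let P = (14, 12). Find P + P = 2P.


Doubling: s = (3 x1^2 + a) / (2 y1)
s = (3*14^2 + 7) / (2*12) mod 19 = 5
x3 = s^2 - 2 x1 mod 19 = 5^2 - 2*14 = 16
y3 = s (x1 - x3) - y1 mod 19 = 5 * (14 - 16) - 12 = 16

2P = (16, 16)


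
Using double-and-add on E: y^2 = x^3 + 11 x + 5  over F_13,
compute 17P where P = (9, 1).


k = 17 = 10001_2 (binary, LSB first: 10001)
Double-and-add from P = (9, 1):
  bit 0 = 1: acc = O + (9, 1) = (9, 1)
  bit 1 = 0: acc unchanged = (9, 1)
  bit 2 = 0: acc unchanged = (9, 1)
  bit 3 = 0: acc unchanged = (9, 1)
  bit 4 = 1: acc = (9, 1) + (6, 12) = (10, 7)

17P = (10, 7)


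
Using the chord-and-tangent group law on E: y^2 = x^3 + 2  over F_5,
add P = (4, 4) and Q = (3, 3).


P != Q, so use the chord formula.
s = (y2 - y1) / (x2 - x1) = (4) / (4) mod 5 = 1
x3 = s^2 - x1 - x2 mod 5 = 1^2 - 4 - 3 = 4
y3 = s (x1 - x3) - y1 mod 5 = 1 * (4 - 4) - 4 = 1

P + Q = (4, 1)


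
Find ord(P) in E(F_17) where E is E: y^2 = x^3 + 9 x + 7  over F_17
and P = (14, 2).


Compute successive multiples of P until we hit O:
  1P = (14, 2)
  2P = (2, 4)
  3P = (10, 3)
  4P = (9, 1)
  5P = (9, 16)
  6P = (10, 14)
  7P = (2, 13)
  8P = (14, 15)
  ... (continuing to 9P)
  9P = O

ord(P) = 9


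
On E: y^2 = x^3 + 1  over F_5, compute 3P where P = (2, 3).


k = 3 = 11_2 (binary, LSB first: 11)
Double-and-add from P = (2, 3):
  bit 0 = 1: acc = O + (2, 3) = (2, 3)
  bit 1 = 1: acc = (2, 3) + (0, 1) = (4, 0)

3P = (4, 0)


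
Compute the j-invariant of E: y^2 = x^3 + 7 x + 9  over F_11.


Delta = -16(4 a^3 + 27 b^2) mod 11 = 3
-1728 * (4 a)^3 = -1728 * (4*7)^3 mod 11 = 4
j = 4 * 3^(-1) mod 11 = 5

j = 5 (mod 11)


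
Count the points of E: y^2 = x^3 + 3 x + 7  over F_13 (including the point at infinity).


For each x in F_13, count y with y^2 = x^3 + 3 x + 7 mod 13:
  x = 3: RHS = 4, y in [2, 11]  -> 2 point(s)
  x = 5: RHS = 4, y in [2, 11]  -> 2 point(s)
  x = 8: RHS = 10, y in [6, 7]  -> 2 point(s)
  x = 9: RHS = 9, y in [3, 10]  -> 2 point(s)
  x = 10: RHS = 10, y in [6, 7]  -> 2 point(s)
  x = 12: RHS = 3, y in [4, 9]  -> 2 point(s)
Affine points: 12. Add the point at infinity: total = 13.

#E(F_13) = 13


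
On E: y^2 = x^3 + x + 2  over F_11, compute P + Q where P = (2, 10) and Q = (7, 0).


P != Q, so use the chord formula.
s = (y2 - y1) / (x2 - x1) = (1) / (5) mod 11 = 9
x3 = s^2 - x1 - x2 mod 11 = 9^2 - 2 - 7 = 6
y3 = s (x1 - x3) - y1 mod 11 = 9 * (2 - 6) - 10 = 9

P + Q = (6, 9)


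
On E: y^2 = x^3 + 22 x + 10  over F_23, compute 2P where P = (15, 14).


Doubling: s = (3 x1^2 + a) / (2 y1)
s = (3*15^2 + 22) / (2*14) mod 23 = 6
x3 = s^2 - 2 x1 mod 23 = 6^2 - 2*15 = 6
y3 = s (x1 - x3) - y1 mod 23 = 6 * (15 - 6) - 14 = 17

2P = (6, 17)


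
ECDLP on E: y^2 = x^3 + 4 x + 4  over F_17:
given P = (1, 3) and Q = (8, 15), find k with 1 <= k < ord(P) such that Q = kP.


Enumerate multiples of P until we hit Q = (8, 15):
  1P = (1, 3)
  2P = (14, 13)
  3P = (4, 13)
  4P = (8, 2)
  5P = (16, 4)
  6P = (13, 3)
  7P = (3, 14)
  8P = (5, 9)
  9P = (9, 2)
  10P = (11, 11)
  11P = (7, 16)
  12P = (0, 2)
  13P = (0, 15)
  14P = (7, 1)
  15P = (11, 6)
  16P = (9, 15)
  17P = (5, 8)
  18P = (3, 3)
  19P = (13, 14)
  20P = (16, 13)
  21P = (8, 15)
Match found at i = 21.

k = 21


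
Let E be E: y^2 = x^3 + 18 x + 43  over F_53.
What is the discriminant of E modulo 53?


4 a^3 + 27 b^2 = 4*18^3 + 27*43^2 = 23328 + 49923 = 73251
Delta = -16 * (73251) = -1172016
Delta mod 53 = 26

Delta = 26 (mod 53)


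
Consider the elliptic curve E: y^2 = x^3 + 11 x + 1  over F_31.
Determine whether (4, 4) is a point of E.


Check whether y^2 = x^3 + 11 x + 1 (mod 31) for (x, y) = (4, 4).
LHS: y^2 = 4^2 mod 31 = 16
RHS: x^3 + 11 x + 1 = 4^3 + 11*4 + 1 mod 31 = 16
LHS = RHS

Yes, on the curve


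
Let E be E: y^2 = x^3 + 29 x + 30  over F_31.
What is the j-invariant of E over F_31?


Delta = -16(4 a^3 + 27 b^2) mod 31 = 18
-1728 * (4 a)^3 = -1728 * (4*29)^3 mod 31 = 27
j = 27 * 18^(-1) mod 31 = 17

j = 17 (mod 31)


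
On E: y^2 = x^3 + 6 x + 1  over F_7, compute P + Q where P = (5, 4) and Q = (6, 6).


P != Q, so use the chord formula.
s = (y2 - y1) / (x2 - x1) = (2) / (1) mod 7 = 2
x3 = s^2 - x1 - x2 mod 7 = 2^2 - 5 - 6 = 0
y3 = s (x1 - x3) - y1 mod 7 = 2 * (5 - 0) - 4 = 6

P + Q = (0, 6)


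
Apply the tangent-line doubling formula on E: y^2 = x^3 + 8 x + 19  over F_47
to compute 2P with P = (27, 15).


Doubling: s = (3 x1^2 + a) / (2 y1)
s = (3*27^2 + 8) / (2*15) mod 47 = 34
x3 = s^2 - 2 x1 mod 47 = 34^2 - 2*27 = 21
y3 = s (x1 - x3) - y1 mod 47 = 34 * (27 - 21) - 15 = 1

2P = (21, 1)


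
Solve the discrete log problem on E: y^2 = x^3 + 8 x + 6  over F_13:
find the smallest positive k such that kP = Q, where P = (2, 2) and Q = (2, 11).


Enumerate multiples of P until we hit Q = (2, 11):
  1P = (2, 2)
  2P = (8, 7)
  3P = (12, 7)
  4P = (9, 1)
  5P = (6, 6)
  6P = (6, 7)
  7P = (9, 12)
  8P = (12, 6)
  9P = (8, 6)
  10P = (2, 11)
Match found at i = 10.

k = 10


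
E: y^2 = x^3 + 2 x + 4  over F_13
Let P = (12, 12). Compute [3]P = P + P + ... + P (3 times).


k = 3 = 11_2 (binary, LSB first: 11)
Double-and-add from P = (12, 12):
  bit 0 = 1: acc = O + (12, 12) = (12, 12)
  bit 1 = 1: acc = (12, 12) + (5, 3) = (8, 8)

3P = (8, 8)


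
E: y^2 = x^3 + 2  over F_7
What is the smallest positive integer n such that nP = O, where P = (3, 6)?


Compute successive multiples of P until we hit O:
  1P = (3, 6)
  2P = (3, 1)
  3P = O

ord(P) = 3


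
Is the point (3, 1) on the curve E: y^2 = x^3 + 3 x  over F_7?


Check whether y^2 = x^3 + 3 x + 0 (mod 7) for (x, y) = (3, 1).
LHS: y^2 = 1^2 mod 7 = 1
RHS: x^3 + 3 x + 0 = 3^3 + 3*3 + 0 mod 7 = 1
LHS = RHS

Yes, on the curve


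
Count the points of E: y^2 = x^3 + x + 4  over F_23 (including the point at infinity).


For each x in F_23, count y with y^2 = x^3 + 1 x + 4 mod 23:
  x = 0: RHS = 4, y in [2, 21]  -> 2 point(s)
  x = 1: RHS = 6, y in [11, 12]  -> 2 point(s)
  x = 4: RHS = 3, y in [7, 16]  -> 2 point(s)
  x = 7: RHS = 9, y in [3, 20]  -> 2 point(s)
  x = 8: RHS = 18, y in [8, 15]  -> 2 point(s)
  x = 9: RHS = 6, y in [11, 12]  -> 2 point(s)
  x = 10: RHS = 2, y in [5, 18]  -> 2 point(s)
  x = 11: RHS = 12, y in [9, 14]  -> 2 point(s)
  x = 13: RHS = 6, y in [11, 12]  -> 2 point(s)
  x = 14: RHS = 2, y in [5, 18]  -> 2 point(s)
  x = 15: RHS = 13, y in [6, 17]  -> 2 point(s)
  x = 17: RHS = 12, y in [9, 14]  -> 2 point(s)
  x = 18: RHS = 12, y in [9, 14]  -> 2 point(s)
  x = 22: RHS = 2, y in [5, 18]  -> 2 point(s)
Affine points: 28. Add the point at infinity: total = 29.

#E(F_23) = 29


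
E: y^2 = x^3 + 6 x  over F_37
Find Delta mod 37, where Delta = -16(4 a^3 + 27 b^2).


4 a^3 + 27 b^2 = 4*6^3 + 27*0^2 = 864 + 0 = 864
Delta = -16 * (864) = -13824
Delta mod 37 = 14

Delta = 14 (mod 37)


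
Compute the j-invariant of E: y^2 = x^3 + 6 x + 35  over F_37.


Delta = -16(4 a^3 + 27 b^2) mod 37 = 25
-1728 * (4 a)^3 = -1728 * (4*6)^3 mod 37 = 31
j = 31 * 25^(-1) mod 37 = 19

j = 19 (mod 37)


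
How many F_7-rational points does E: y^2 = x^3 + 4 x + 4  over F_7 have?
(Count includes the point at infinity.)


For each x in F_7, count y with y^2 = x^3 + 4 x + 4 mod 7:
  x = 0: RHS = 4, y in [2, 5]  -> 2 point(s)
  x = 1: RHS = 2, y in [3, 4]  -> 2 point(s)
  x = 3: RHS = 1, y in [1, 6]  -> 2 point(s)
  x = 4: RHS = 0, y in [0]  -> 1 point(s)
  x = 5: RHS = 2, y in [3, 4]  -> 2 point(s)
Affine points: 9. Add the point at infinity: total = 10.

#E(F_7) = 10


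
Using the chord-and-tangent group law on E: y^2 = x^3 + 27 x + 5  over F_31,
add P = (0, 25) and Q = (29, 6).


P != Q, so use the chord formula.
s = (y2 - y1) / (x2 - x1) = (12) / (29) mod 31 = 25
x3 = s^2 - x1 - x2 mod 31 = 25^2 - 0 - 29 = 7
y3 = s (x1 - x3) - y1 mod 31 = 25 * (0 - 7) - 25 = 17

P + Q = (7, 17)


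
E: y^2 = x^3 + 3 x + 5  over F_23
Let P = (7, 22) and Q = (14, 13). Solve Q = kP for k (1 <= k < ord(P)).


Enumerate multiples of P until we hit Q = (14, 13):
  1P = (7, 22)
  2P = (22, 22)
  3P = (17, 1)
  4P = (11, 14)
  5P = (9, 5)
  6P = (16, 20)
  7P = (8, 14)
  8P = (3, 15)
  9P = (6, 20)
  10P = (14, 10)
  11P = (4, 9)
  12P = (18, 7)
  13P = (1, 20)
  14P = (10, 0)
  15P = (1, 3)
  16P = (18, 16)
  17P = (4, 14)
  18P = (14, 13)
Match found at i = 18.

k = 18


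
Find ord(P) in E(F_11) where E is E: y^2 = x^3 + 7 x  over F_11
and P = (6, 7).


Compute successive multiples of P until we hit O:
  1P = (6, 7)
  2P = (3, 9)
  3P = (0, 0)
  4P = (3, 2)
  5P = (6, 4)
  6P = O

ord(P) = 6


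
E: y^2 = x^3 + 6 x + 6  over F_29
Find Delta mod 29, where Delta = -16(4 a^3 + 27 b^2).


4 a^3 + 27 b^2 = 4*6^3 + 27*6^2 = 864 + 972 = 1836
Delta = -16 * (1836) = -29376
Delta mod 29 = 1

Delta = 1 (mod 29)


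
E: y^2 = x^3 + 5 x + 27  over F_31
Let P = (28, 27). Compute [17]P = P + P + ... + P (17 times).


k = 17 = 10001_2 (binary, LSB first: 10001)
Double-and-add from P = (28, 27):
  bit 0 = 1: acc = O + (28, 27) = (28, 27)
  bit 1 = 0: acc unchanged = (28, 27)
  bit 2 = 0: acc unchanged = (28, 27)
  bit 3 = 0: acc unchanged = (28, 27)
  bit 4 = 1: acc = (28, 27) + (26, 1) = (22, 20)

17P = (22, 20)


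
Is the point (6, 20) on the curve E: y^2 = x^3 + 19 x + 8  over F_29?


Check whether y^2 = x^3 + 19 x + 8 (mod 29) for (x, y) = (6, 20).
LHS: y^2 = 20^2 mod 29 = 23
RHS: x^3 + 19 x + 8 = 6^3 + 19*6 + 8 mod 29 = 19
LHS != RHS

No, not on the curve


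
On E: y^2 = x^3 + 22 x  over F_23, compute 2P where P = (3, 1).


Doubling: s = (3 x1^2 + a) / (2 y1)
s = (3*3^2 + 22) / (2*1) mod 23 = 13
x3 = s^2 - 2 x1 mod 23 = 13^2 - 2*3 = 2
y3 = s (x1 - x3) - y1 mod 23 = 13 * (3 - 2) - 1 = 12

2P = (2, 12)


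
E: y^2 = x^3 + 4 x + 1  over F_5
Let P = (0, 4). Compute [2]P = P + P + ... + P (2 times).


k = 2 = 10_2 (binary, LSB first: 01)
Double-and-add from P = (0, 4):
  bit 0 = 0: acc unchanged = O
  bit 1 = 1: acc = O + (4, 4) = (4, 4)

2P = (4, 4)


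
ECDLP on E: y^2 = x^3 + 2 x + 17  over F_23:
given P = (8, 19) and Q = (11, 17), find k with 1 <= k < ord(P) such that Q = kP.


Enumerate multiples of P until we hit Q = (11, 17):
  1P = (8, 19)
  2P = (10, 18)
  3P = (11, 17)
Match found at i = 3.

k = 3


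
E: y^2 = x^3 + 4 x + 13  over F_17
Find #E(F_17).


For each x in F_17, count y with y^2 = x^3 + 4 x + 13 mod 17:
  x = 0: RHS = 13, y in [8, 9]  -> 2 point(s)
  x = 1: RHS = 1, y in [1, 16]  -> 2 point(s)
  x = 3: RHS = 1, y in [1, 16]  -> 2 point(s)
  x = 4: RHS = 8, y in [5, 12]  -> 2 point(s)
  x = 6: RHS = 15, y in [7, 10]  -> 2 point(s)
  x = 8: RHS = 13, y in [8, 9]  -> 2 point(s)
  x = 9: RHS = 13, y in [8, 9]  -> 2 point(s)
  x = 10: RHS = 16, y in [4, 13]  -> 2 point(s)
  x = 12: RHS = 4, y in [2, 15]  -> 2 point(s)
  x = 13: RHS = 1, y in [1, 16]  -> 2 point(s)
  x = 14: RHS = 8, y in [5, 12]  -> 2 point(s)
  x = 16: RHS = 8, y in [5, 12]  -> 2 point(s)
Affine points: 24. Add the point at infinity: total = 25.

#E(F_17) = 25


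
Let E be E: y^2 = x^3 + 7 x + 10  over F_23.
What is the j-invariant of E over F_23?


Delta = -16(4 a^3 + 27 b^2) mod 23 = 7
-1728 * (4 a)^3 = -1728 * (4*7)^3 mod 23 = 16
j = 16 * 7^(-1) mod 23 = 22

j = 22 (mod 23)


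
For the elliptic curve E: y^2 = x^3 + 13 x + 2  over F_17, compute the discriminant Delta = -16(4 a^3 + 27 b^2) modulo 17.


4 a^3 + 27 b^2 = 4*13^3 + 27*2^2 = 8788 + 108 = 8896
Delta = -16 * (8896) = -142336
Delta mod 17 = 5

Delta = 5 (mod 17)


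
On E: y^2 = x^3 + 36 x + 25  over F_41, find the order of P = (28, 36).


Compute successive multiples of P until we hit O:
  1P = (28, 36)
  2P = (27, 4)
  3P = (26, 28)
  4P = (3, 23)
  5P = (31, 10)
  6P = (7, 28)
  7P = (16, 33)
  8P = (15, 39)
  ... (continuing to 39P)
  39P = O

ord(P) = 39


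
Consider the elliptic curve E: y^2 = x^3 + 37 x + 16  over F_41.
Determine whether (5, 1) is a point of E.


Check whether y^2 = x^3 + 37 x + 16 (mod 41) for (x, y) = (5, 1).
LHS: y^2 = 1^2 mod 41 = 1
RHS: x^3 + 37 x + 16 = 5^3 + 37*5 + 16 mod 41 = 39
LHS != RHS

No, not on the curve


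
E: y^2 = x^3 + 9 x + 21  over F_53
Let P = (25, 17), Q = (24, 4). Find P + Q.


P != Q, so use the chord formula.
s = (y2 - y1) / (x2 - x1) = (40) / (52) mod 53 = 13
x3 = s^2 - x1 - x2 mod 53 = 13^2 - 25 - 24 = 14
y3 = s (x1 - x3) - y1 mod 53 = 13 * (25 - 14) - 17 = 20

P + Q = (14, 20)


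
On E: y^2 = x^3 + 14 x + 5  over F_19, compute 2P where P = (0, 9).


Doubling: s = (3 x1^2 + a) / (2 y1)
s = (3*0^2 + 14) / (2*9) mod 19 = 5
x3 = s^2 - 2 x1 mod 19 = 5^2 - 2*0 = 6
y3 = s (x1 - x3) - y1 mod 19 = 5 * (0 - 6) - 9 = 18

2P = (6, 18)


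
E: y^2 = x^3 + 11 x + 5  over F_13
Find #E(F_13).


For each x in F_13, count y with y^2 = x^3 + 11 x + 5 mod 13:
  x = 1: RHS = 4, y in [2, 11]  -> 2 point(s)
  x = 2: RHS = 9, y in [3, 10]  -> 2 point(s)
  x = 3: RHS = 0, y in [0]  -> 1 point(s)
  x = 4: RHS = 9, y in [3, 10]  -> 2 point(s)
  x = 5: RHS = 3, y in [4, 9]  -> 2 point(s)
  x = 6: RHS = 1, y in [1, 12]  -> 2 point(s)
  x = 7: RHS = 9, y in [3, 10]  -> 2 point(s)
  x = 9: RHS = 1, y in [1, 12]  -> 2 point(s)
  x = 10: RHS = 10, y in [6, 7]  -> 2 point(s)
  x = 11: RHS = 1, y in [1, 12]  -> 2 point(s)
Affine points: 19. Add the point at infinity: total = 20.

#E(F_13) = 20


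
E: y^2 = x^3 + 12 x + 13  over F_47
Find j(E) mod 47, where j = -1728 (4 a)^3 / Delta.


Delta = -16(4 a^3 + 27 b^2) mod 47 = 29
-1728 * (4 a)^3 = -1728 * (4*12)^3 mod 47 = 11
j = 11 * 29^(-1) mod 47 = 2

j = 2 (mod 47)


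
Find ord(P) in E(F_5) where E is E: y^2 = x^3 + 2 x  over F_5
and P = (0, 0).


Compute successive multiples of P until we hit O:
  1P = (0, 0)
  2P = O

ord(P) = 2


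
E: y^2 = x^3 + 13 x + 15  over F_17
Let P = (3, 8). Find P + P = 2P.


Doubling: s = (3 x1^2 + a) / (2 y1)
s = (3*3^2 + 13) / (2*8) mod 17 = 11
x3 = s^2 - 2 x1 mod 17 = 11^2 - 2*3 = 13
y3 = s (x1 - x3) - y1 mod 17 = 11 * (3 - 13) - 8 = 1

2P = (13, 1)


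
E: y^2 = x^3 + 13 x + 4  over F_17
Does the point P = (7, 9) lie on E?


Check whether y^2 = x^3 + 13 x + 4 (mod 17) for (x, y) = (7, 9).
LHS: y^2 = 9^2 mod 17 = 13
RHS: x^3 + 13 x + 4 = 7^3 + 13*7 + 4 mod 17 = 13
LHS = RHS

Yes, on the curve


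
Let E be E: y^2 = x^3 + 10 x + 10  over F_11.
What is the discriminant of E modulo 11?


4 a^3 + 27 b^2 = 4*10^3 + 27*10^2 = 4000 + 2700 = 6700
Delta = -16 * (6700) = -107200
Delta mod 11 = 6

Delta = 6 (mod 11)


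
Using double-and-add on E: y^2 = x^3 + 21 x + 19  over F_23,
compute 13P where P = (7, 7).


k = 13 = 1101_2 (binary, LSB first: 1011)
Double-and-add from P = (7, 7):
  bit 0 = 1: acc = O + (7, 7) = (7, 7)
  bit 1 = 0: acc unchanged = (7, 7)
  bit 2 = 1: acc = (7, 7) + (6, 19) = (16, 9)
  bit 3 = 1: acc = (16, 9) + (4, 12) = (16, 14)

13P = (16, 14)


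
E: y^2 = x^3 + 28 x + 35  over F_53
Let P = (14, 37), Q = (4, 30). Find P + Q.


P != Q, so use the chord formula.
s = (y2 - y1) / (x2 - x1) = (46) / (43) mod 53 = 6
x3 = s^2 - x1 - x2 mod 53 = 6^2 - 14 - 4 = 18
y3 = s (x1 - x3) - y1 mod 53 = 6 * (14 - 18) - 37 = 45

P + Q = (18, 45)


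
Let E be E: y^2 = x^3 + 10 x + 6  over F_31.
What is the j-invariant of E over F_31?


Delta = -16(4 a^3 + 27 b^2) mod 31 = 25
-1728 * (4 a)^3 = -1728 * (4*10)^3 mod 31 = 4
j = 4 * 25^(-1) mod 31 = 20

j = 20 (mod 31)


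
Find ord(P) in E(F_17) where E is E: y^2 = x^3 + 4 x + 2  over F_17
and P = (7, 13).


Compute successive multiples of P until we hit O:
  1P = (7, 13)
  2P = (2, 1)
  3P = (9, 6)
  4P = (9, 11)
  5P = (2, 16)
  6P = (7, 4)
  7P = O

ord(P) = 7


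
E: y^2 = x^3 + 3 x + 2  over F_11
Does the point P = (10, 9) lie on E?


Check whether y^2 = x^3 + 3 x + 2 (mod 11) for (x, y) = (10, 9).
LHS: y^2 = 9^2 mod 11 = 4
RHS: x^3 + 3 x + 2 = 10^3 + 3*10 + 2 mod 11 = 9
LHS != RHS

No, not on the curve


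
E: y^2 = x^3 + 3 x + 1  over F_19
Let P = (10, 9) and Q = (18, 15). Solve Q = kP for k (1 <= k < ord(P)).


Enumerate multiples of P until we hit Q = (18, 15):
  1P = (10, 9)
  2P = (0, 1)
  3P = (18, 15)
Match found at i = 3.

k = 3


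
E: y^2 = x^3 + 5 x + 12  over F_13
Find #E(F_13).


For each x in F_13, count y with y^2 = x^3 + 5 x + 12 mod 13:
  x = 0: RHS = 12, y in [5, 8]  -> 2 point(s)
  x = 2: RHS = 4, y in [2, 11]  -> 2 point(s)
  x = 7: RHS = 0, y in [0]  -> 1 point(s)
  x = 10: RHS = 9, y in [3, 10]  -> 2 point(s)
Affine points: 7. Add the point at infinity: total = 8.

#E(F_13) = 8


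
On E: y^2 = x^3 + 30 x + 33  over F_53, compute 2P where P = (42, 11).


Doubling: s = (3 x1^2 + a) / (2 y1)
s = (3*42^2 + 30) / (2*11) mod 53 = 1
x3 = s^2 - 2 x1 mod 53 = 1^2 - 2*42 = 23
y3 = s (x1 - x3) - y1 mod 53 = 1 * (42 - 23) - 11 = 8

2P = (23, 8)


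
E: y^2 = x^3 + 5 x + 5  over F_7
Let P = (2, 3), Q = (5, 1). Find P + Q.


P != Q, so use the chord formula.
s = (y2 - y1) / (x2 - x1) = (5) / (3) mod 7 = 4
x3 = s^2 - x1 - x2 mod 7 = 4^2 - 2 - 5 = 2
y3 = s (x1 - x3) - y1 mod 7 = 4 * (2 - 2) - 3 = 4

P + Q = (2, 4)


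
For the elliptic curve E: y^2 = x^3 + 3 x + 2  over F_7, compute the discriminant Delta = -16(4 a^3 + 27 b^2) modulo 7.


4 a^3 + 27 b^2 = 4*3^3 + 27*2^2 = 108 + 108 = 216
Delta = -16 * (216) = -3456
Delta mod 7 = 2

Delta = 2 (mod 7)


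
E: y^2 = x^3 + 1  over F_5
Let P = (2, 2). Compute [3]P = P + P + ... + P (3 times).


k = 3 = 11_2 (binary, LSB first: 11)
Double-and-add from P = (2, 2):
  bit 0 = 1: acc = O + (2, 2) = (2, 2)
  bit 1 = 1: acc = (2, 2) + (0, 4) = (4, 0)

3P = (4, 0)


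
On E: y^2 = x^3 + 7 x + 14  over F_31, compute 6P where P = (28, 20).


k = 6 = 110_2 (binary, LSB first: 011)
Double-and-add from P = (28, 20):
  bit 0 = 0: acc unchanged = O
  bit 1 = 1: acc = O + (13, 16) = (13, 16)
  bit 2 = 1: acc = (13, 16) + (19, 0) = (13, 15)

6P = (13, 15)


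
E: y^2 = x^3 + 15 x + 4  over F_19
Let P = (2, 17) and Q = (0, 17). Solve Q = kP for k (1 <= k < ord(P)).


Enumerate multiples of P until we hit Q = (0, 17):
  1P = (2, 17)
  2P = (0, 17)
Match found at i = 2.

k = 2


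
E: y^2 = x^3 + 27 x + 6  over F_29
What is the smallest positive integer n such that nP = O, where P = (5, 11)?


Compute successive multiples of P until we hit O:
  1P = (5, 11)
  2P = (23, 11)
  3P = (1, 18)
  4P = (17, 10)
  5P = (6, 6)
  6P = (14, 5)
  7P = (4, 27)
  8P = (15, 4)
  ... (continuing to 17P)
  17P = O

ord(P) = 17


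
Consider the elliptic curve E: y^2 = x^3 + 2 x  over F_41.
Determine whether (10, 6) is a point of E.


Check whether y^2 = x^3 + 2 x + 0 (mod 41) for (x, y) = (10, 6).
LHS: y^2 = 6^2 mod 41 = 36
RHS: x^3 + 2 x + 0 = 10^3 + 2*10 + 0 mod 41 = 36
LHS = RHS

Yes, on the curve


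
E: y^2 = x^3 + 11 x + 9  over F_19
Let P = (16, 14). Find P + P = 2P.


Doubling: s = (3 x1^2 + a) / (2 y1)
s = (3*16^2 + 11) / (2*14) mod 19 = 0
x3 = s^2 - 2 x1 mod 19 = 0^2 - 2*16 = 6
y3 = s (x1 - x3) - y1 mod 19 = 0 * (16 - 6) - 14 = 5

2P = (6, 5)


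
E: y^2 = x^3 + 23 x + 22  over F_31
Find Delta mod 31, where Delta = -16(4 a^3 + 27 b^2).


4 a^3 + 27 b^2 = 4*23^3 + 27*22^2 = 48668 + 13068 = 61736
Delta = -16 * (61736) = -987776
Delta mod 31 = 8

Delta = 8 (mod 31)


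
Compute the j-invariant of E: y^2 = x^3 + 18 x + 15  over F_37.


Delta = -16(4 a^3 + 27 b^2) mod 37 = 7
-1728 * (4 a)^3 = -1728 * (4*18)^3 mod 37 = 23
j = 23 * 7^(-1) mod 37 = 35

j = 35 (mod 37)


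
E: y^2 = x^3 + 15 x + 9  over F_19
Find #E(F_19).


For each x in F_19, count y with y^2 = x^3 + 15 x + 9 mod 19:
  x = 0: RHS = 9, y in [3, 16]  -> 2 point(s)
  x = 1: RHS = 6, y in [5, 14]  -> 2 point(s)
  x = 2: RHS = 9, y in [3, 16]  -> 2 point(s)
  x = 3: RHS = 5, y in [9, 10]  -> 2 point(s)
  x = 4: RHS = 0, y in [0]  -> 1 point(s)
  x = 5: RHS = 0, y in [0]  -> 1 point(s)
  x = 6: RHS = 11, y in [7, 12]  -> 2 point(s)
  x = 7: RHS = 1, y in [1, 18]  -> 2 point(s)
  x = 10: RHS = 0, y in [0]  -> 1 point(s)
  x = 11: RHS = 4, y in [2, 17]  -> 2 point(s)
  x = 12: RHS = 17, y in [6, 13]  -> 2 point(s)
  x = 13: RHS = 7, y in [8, 11]  -> 2 point(s)
  x = 17: RHS = 9, y in [3, 16]  -> 2 point(s)
Affine points: 23. Add the point at infinity: total = 24.

#E(F_19) = 24


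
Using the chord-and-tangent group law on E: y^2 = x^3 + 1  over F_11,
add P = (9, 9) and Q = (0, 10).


P != Q, so use the chord formula.
s = (y2 - y1) / (x2 - x1) = (1) / (2) mod 11 = 6
x3 = s^2 - x1 - x2 mod 11 = 6^2 - 9 - 0 = 5
y3 = s (x1 - x3) - y1 mod 11 = 6 * (9 - 5) - 9 = 4

P + Q = (5, 4)


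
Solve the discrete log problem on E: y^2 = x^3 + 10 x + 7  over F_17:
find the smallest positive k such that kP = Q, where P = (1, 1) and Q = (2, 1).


Enumerate multiples of P until we hit Q = (2, 1):
  1P = (1, 1)
  2P = (2, 1)
Match found at i = 2.

k = 2


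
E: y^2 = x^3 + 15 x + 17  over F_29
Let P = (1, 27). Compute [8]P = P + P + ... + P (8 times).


k = 8 = 1000_2 (binary, LSB first: 0001)
Double-and-add from P = (1, 27):
  bit 0 = 0: acc unchanged = O
  bit 1 = 0: acc unchanged = O
  bit 2 = 0: acc unchanged = O
  bit 3 = 1: acc = O + (17, 20) = (17, 20)

8P = (17, 20)


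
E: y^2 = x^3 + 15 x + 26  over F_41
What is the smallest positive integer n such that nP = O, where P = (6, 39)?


Compute successive multiples of P until we hit O:
  1P = (6, 39)
  2P = (29, 2)
  3P = (2, 33)
  4P = (25, 35)
  5P = (8, 24)
  6P = (32, 33)
  7P = (13, 32)
  8P = (23, 19)
  ... (continuing to 47P)
  47P = O

ord(P) = 47


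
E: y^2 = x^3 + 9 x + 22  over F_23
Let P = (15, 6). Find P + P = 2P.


Doubling: s = (3 x1^2 + a) / (2 y1)
s = (3*15^2 + 9) / (2*6) mod 23 = 11
x3 = s^2 - 2 x1 mod 23 = 11^2 - 2*15 = 22
y3 = s (x1 - x3) - y1 mod 23 = 11 * (15 - 22) - 6 = 9

2P = (22, 9)


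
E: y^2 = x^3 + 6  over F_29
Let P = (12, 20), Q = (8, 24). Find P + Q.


P != Q, so use the chord formula.
s = (y2 - y1) / (x2 - x1) = (4) / (25) mod 29 = 28
x3 = s^2 - x1 - x2 mod 29 = 28^2 - 12 - 8 = 10
y3 = s (x1 - x3) - y1 mod 29 = 28 * (12 - 10) - 20 = 7

P + Q = (10, 7)


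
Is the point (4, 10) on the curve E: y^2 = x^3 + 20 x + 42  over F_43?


Check whether y^2 = x^3 + 20 x + 42 (mod 43) for (x, y) = (4, 10).
LHS: y^2 = 10^2 mod 43 = 14
RHS: x^3 + 20 x + 42 = 4^3 + 20*4 + 42 mod 43 = 14
LHS = RHS

Yes, on the curve


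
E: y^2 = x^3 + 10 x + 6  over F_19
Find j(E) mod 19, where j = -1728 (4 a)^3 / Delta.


Delta = -16(4 a^3 + 27 b^2) mod 19 = 1
-1728 * (4 a)^3 = -1728 * (4*10)^3 mod 19 = 8
j = 8 * 1^(-1) mod 19 = 8

j = 8 (mod 19)


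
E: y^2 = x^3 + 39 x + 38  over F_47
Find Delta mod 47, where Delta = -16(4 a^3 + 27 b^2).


4 a^3 + 27 b^2 = 4*39^3 + 27*38^2 = 237276 + 38988 = 276264
Delta = -16 * (276264) = -4420224
Delta mod 47 = 32

Delta = 32 (mod 47)


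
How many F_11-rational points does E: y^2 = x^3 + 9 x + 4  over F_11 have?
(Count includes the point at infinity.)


For each x in F_11, count y with y^2 = x^3 + 9 x + 4 mod 11:
  x = 0: RHS = 4, y in [2, 9]  -> 2 point(s)
  x = 1: RHS = 3, y in [5, 6]  -> 2 point(s)
  x = 3: RHS = 3, y in [5, 6]  -> 2 point(s)
  x = 4: RHS = 5, y in [4, 7]  -> 2 point(s)
  x = 5: RHS = 9, y in [3, 8]  -> 2 point(s)
  x = 7: RHS = 3, y in [5, 6]  -> 2 point(s)
  x = 8: RHS = 5, y in [4, 7]  -> 2 point(s)
  x = 9: RHS = 0, y in [0]  -> 1 point(s)
  x = 10: RHS = 5, y in [4, 7]  -> 2 point(s)
Affine points: 17. Add the point at infinity: total = 18.

#E(F_11) = 18


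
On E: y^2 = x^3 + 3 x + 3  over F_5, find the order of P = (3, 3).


Compute successive multiples of P until we hit O:
  1P = (3, 3)
  2P = (4, 2)
  3P = (4, 3)
  4P = (3, 2)
  5P = O

ord(P) = 5


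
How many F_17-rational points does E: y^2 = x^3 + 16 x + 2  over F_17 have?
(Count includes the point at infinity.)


For each x in F_17, count y with y^2 = x^3 + 16 x + 2 mod 17:
  x = 0: RHS = 2, y in [6, 11]  -> 2 point(s)
  x = 1: RHS = 2, y in [6, 11]  -> 2 point(s)
  x = 2: RHS = 8, y in [5, 12]  -> 2 point(s)
  x = 3: RHS = 9, y in [3, 14]  -> 2 point(s)
  x = 6: RHS = 8, y in [5, 12]  -> 2 point(s)
  x = 7: RHS = 15, y in [7, 10]  -> 2 point(s)
  x = 8: RHS = 13, y in [8, 9]  -> 2 point(s)
  x = 9: RHS = 8, y in [5, 12]  -> 2 point(s)
  x = 11: RHS = 13, y in [8, 9]  -> 2 point(s)
  x = 12: RHS = 1, y in [1, 16]  -> 2 point(s)
  x = 15: RHS = 13, y in [8, 9]  -> 2 point(s)
  x = 16: RHS = 2, y in [6, 11]  -> 2 point(s)
Affine points: 24. Add the point at infinity: total = 25.

#E(F_17) = 25


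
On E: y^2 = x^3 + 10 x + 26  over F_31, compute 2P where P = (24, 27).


Doubling: s = (3 x1^2 + a) / (2 y1)
s = (3*24^2 + 10) / (2*27) mod 31 = 23
x3 = s^2 - 2 x1 mod 31 = 23^2 - 2*24 = 16
y3 = s (x1 - x3) - y1 mod 31 = 23 * (24 - 16) - 27 = 2

2P = (16, 2)


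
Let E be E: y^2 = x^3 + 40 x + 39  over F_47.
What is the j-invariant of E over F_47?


Delta = -16(4 a^3 + 27 b^2) mod 47 = 38
-1728 * (4 a)^3 = -1728 * (4*40)^3 mod 47 = 14
j = 14 * 38^(-1) mod 47 = 35

j = 35 (mod 47)


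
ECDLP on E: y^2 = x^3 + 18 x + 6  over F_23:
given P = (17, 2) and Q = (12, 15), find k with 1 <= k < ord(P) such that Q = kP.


Enumerate multiples of P until we hit Q = (12, 15):
  1P = (17, 2)
  2P = (21, 10)
  3P = (12, 8)
  4P = (12, 15)
Match found at i = 4.

k = 4


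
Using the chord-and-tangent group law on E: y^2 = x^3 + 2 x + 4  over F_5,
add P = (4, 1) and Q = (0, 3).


P != Q, so use the chord formula.
s = (y2 - y1) / (x2 - x1) = (2) / (1) mod 5 = 2
x3 = s^2 - x1 - x2 mod 5 = 2^2 - 4 - 0 = 0
y3 = s (x1 - x3) - y1 mod 5 = 2 * (4 - 0) - 1 = 2

P + Q = (0, 2)


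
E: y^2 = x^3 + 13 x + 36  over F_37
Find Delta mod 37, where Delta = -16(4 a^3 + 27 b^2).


4 a^3 + 27 b^2 = 4*13^3 + 27*36^2 = 8788 + 34992 = 43780
Delta = -16 * (43780) = -700480
Delta mod 37 = 4

Delta = 4 (mod 37)


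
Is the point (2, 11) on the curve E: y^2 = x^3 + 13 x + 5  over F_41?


Check whether y^2 = x^3 + 13 x + 5 (mod 41) for (x, y) = (2, 11).
LHS: y^2 = 11^2 mod 41 = 39
RHS: x^3 + 13 x + 5 = 2^3 + 13*2 + 5 mod 41 = 39
LHS = RHS

Yes, on the curve


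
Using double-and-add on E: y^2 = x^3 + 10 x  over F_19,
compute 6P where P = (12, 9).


k = 6 = 110_2 (binary, LSB first: 011)
Double-and-add from P = (12, 9):
  bit 0 = 0: acc unchanged = O
  bit 1 = 1: acc = O + (1, 12) = (1, 12)
  bit 2 = 1: acc = (1, 12) + (4, 3) = (4, 16)

6P = (4, 16)


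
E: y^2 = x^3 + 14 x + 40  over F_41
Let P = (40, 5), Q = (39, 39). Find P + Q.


P != Q, so use the chord formula.
s = (y2 - y1) / (x2 - x1) = (34) / (40) mod 41 = 7
x3 = s^2 - x1 - x2 mod 41 = 7^2 - 40 - 39 = 11
y3 = s (x1 - x3) - y1 mod 41 = 7 * (40 - 11) - 5 = 34

P + Q = (11, 34)


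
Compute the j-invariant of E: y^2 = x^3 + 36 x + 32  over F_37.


Delta = -16(4 a^3 + 27 b^2) mod 37 = 31
-1728 * (4 a)^3 = -1728 * (4*36)^3 mod 37 = 36
j = 36 * 31^(-1) mod 37 = 31

j = 31 (mod 37)


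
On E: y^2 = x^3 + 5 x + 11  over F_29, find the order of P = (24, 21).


Compute successive multiples of P until we hit O:
  1P = (24, 21)
  2P = (6, 5)
  3P = (27, 15)
  4P = (11, 11)
  5P = (3, 13)
  6P = (3, 16)
  7P = (11, 18)
  8P = (27, 14)
  ... (continuing to 11P)
  11P = O

ord(P) = 11


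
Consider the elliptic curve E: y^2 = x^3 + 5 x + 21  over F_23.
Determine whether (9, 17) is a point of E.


Check whether y^2 = x^3 + 5 x + 21 (mod 23) for (x, y) = (9, 17).
LHS: y^2 = 17^2 mod 23 = 13
RHS: x^3 + 5 x + 21 = 9^3 + 5*9 + 21 mod 23 = 13
LHS = RHS

Yes, on the curve


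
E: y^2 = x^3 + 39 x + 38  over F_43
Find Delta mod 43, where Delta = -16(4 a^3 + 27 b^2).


4 a^3 + 27 b^2 = 4*39^3 + 27*38^2 = 237276 + 38988 = 276264
Delta = -16 * (276264) = -4420224
Delta mod 43 = 4

Delta = 4 (mod 43)


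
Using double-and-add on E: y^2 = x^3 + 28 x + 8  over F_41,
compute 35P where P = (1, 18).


k = 35 = 100011_2 (binary, LSB first: 110001)
Double-and-add from P = (1, 18):
  bit 0 = 1: acc = O + (1, 18) = (1, 18)
  bit 1 = 1: acc = (1, 18) + (2, 21) = (6, 8)
  bit 2 = 0: acc unchanged = (6, 8)
  bit 3 = 0: acc unchanged = (6, 8)
  bit 4 = 0: acc unchanged = (6, 8)
  bit 5 = 1: acc = (6, 8) + (0, 7) = (2, 20)

35P = (2, 20)


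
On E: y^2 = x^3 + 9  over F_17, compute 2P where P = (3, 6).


Doubling: s = (3 x1^2 + a) / (2 y1)
s = (3*3^2 + 0) / (2*6) mod 17 = 15
x3 = s^2 - 2 x1 mod 17 = 15^2 - 2*3 = 15
y3 = s (x1 - x3) - y1 mod 17 = 15 * (3 - 15) - 6 = 1

2P = (15, 1)


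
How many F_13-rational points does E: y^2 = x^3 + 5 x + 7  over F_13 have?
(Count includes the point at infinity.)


For each x in F_13, count y with y^2 = x^3 + 5 x + 7 mod 13:
  x = 1: RHS = 0, y in [0]  -> 1 point(s)
  x = 2: RHS = 12, y in [5, 8]  -> 2 point(s)
  x = 3: RHS = 10, y in [6, 7]  -> 2 point(s)
  x = 4: RHS = 0, y in [0]  -> 1 point(s)
  x = 5: RHS = 1, y in [1, 12]  -> 2 point(s)
  x = 8: RHS = 0, y in [0]  -> 1 point(s)
  x = 9: RHS = 1, y in [1, 12]  -> 2 point(s)
  x = 10: RHS = 4, y in [2, 11]  -> 2 point(s)
  x = 12: RHS = 1, y in [1, 12]  -> 2 point(s)
Affine points: 15. Add the point at infinity: total = 16.

#E(F_13) = 16


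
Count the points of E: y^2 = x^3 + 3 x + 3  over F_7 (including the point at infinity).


For each x in F_7, count y with y^2 = x^3 + 3 x + 3 mod 7:
  x = 1: RHS = 0, y in [0]  -> 1 point(s)
  x = 3: RHS = 4, y in [2, 5]  -> 2 point(s)
  x = 4: RHS = 2, y in [3, 4]  -> 2 point(s)
Affine points: 5. Add the point at infinity: total = 6.

#E(F_7) = 6


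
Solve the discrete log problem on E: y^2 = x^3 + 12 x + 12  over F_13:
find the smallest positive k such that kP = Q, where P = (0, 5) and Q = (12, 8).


Enumerate multiples of P until we hit Q = (12, 8):
  1P = (0, 5)
  2P = (3, 7)
  3P = (9, 2)
  4P = (7, 6)
  5P = (10, 1)
  6P = (12, 5)
  7P = (1, 8)
  8P = (8, 10)
  9P = (6, 1)
  10P = (6, 12)
  11P = (8, 3)
  12P = (1, 5)
  13P = (12, 8)
Match found at i = 13.

k = 13


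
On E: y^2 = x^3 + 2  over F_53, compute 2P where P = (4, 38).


Doubling: s = (3 x1^2 + a) / (2 y1)
s = (3*4^2 + 0) / (2*38) mod 53 = 9
x3 = s^2 - 2 x1 mod 53 = 9^2 - 2*4 = 20
y3 = s (x1 - x3) - y1 mod 53 = 9 * (4 - 20) - 38 = 30

2P = (20, 30)


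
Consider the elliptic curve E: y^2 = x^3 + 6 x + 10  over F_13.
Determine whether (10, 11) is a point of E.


Check whether y^2 = x^3 + 6 x + 10 (mod 13) for (x, y) = (10, 11).
LHS: y^2 = 11^2 mod 13 = 4
RHS: x^3 + 6 x + 10 = 10^3 + 6*10 + 10 mod 13 = 4
LHS = RHS

Yes, on the curve


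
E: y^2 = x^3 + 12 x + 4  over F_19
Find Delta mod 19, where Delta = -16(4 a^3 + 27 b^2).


4 a^3 + 27 b^2 = 4*12^3 + 27*4^2 = 6912 + 432 = 7344
Delta = -16 * (7344) = -117504
Delta mod 19 = 11

Delta = 11 (mod 19)


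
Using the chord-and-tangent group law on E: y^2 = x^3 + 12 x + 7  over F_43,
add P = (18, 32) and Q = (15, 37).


P != Q, so use the chord formula.
s = (y2 - y1) / (x2 - x1) = (5) / (40) mod 43 = 27
x3 = s^2 - x1 - x2 mod 43 = 27^2 - 18 - 15 = 8
y3 = s (x1 - x3) - y1 mod 43 = 27 * (18 - 8) - 32 = 23

P + Q = (8, 23)


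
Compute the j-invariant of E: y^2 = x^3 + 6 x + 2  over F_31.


Delta = -16(4 a^3 + 27 b^2) mod 31 = 10
-1728 * (4 a)^3 = -1728 * (4*6)^3 mod 31 = 15
j = 15 * 10^(-1) mod 31 = 17

j = 17 (mod 31)


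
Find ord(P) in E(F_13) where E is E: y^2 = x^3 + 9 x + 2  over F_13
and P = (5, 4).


Compute successive multiples of P until we hit O:
  1P = (5, 4)
  2P = (6, 5)
  3P = (3, 11)
  4P = (1, 8)
  5P = (8, 12)
  6P = (10, 0)
  7P = (8, 1)
  8P = (1, 5)
  ... (continuing to 12P)
  12P = O

ord(P) = 12


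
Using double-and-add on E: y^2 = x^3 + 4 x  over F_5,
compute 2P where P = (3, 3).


k = 2 = 10_2 (binary, LSB first: 01)
Double-and-add from P = (3, 3):
  bit 0 = 0: acc unchanged = O
  bit 1 = 1: acc = O + (0, 0) = (0, 0)

2P = (0, 0)


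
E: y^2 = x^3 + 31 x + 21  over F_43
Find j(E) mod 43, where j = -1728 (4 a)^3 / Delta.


Delta = -16(4 a^3 + 27 b^2) mod 43 = 17
-1728 * (4 a)^3 = -1728 * (4*31)^3 mod 43 = 11
j = 11 * 17^(-1) mod 43 = 31

j = 31 (mod 43)


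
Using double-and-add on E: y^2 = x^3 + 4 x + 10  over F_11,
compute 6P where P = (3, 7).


k = 6 = 110_2 (binary, LSB first: 011)
Double-and-add from P = (3, 7):
  bit 0 = 0: acc unchanged = O
  bit 1 = 1: acc = O + (3, 4) = (3, 4)
  bit 2 = 1: acc = (3, 4) + (3, 7) = O

6P = O


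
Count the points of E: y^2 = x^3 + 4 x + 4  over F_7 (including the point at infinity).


For each x in F_7, count y with y^2 = x^3 + 4 x + 4 mod 7:
  x = 0: RHS = 4, y in [2, 5]  -> 2 point(s)
  x = 1: RHS = 2, y in [3, 4]  -> 2 point(s)
  x = 3: RHS = 1, y in [1, 6]  -> 2 point(s)
  x = 4: RHS = 0, y in [0]  -> 1 point(s)
  x = 5: RHS = 2, y in [3, 4]  -> 2 point(s)
Affine points: 9. Add the point at infinity: total = 10.

#E(F_7) = 10


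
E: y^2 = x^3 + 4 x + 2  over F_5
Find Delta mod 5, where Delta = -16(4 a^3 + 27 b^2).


4 a^3 + 27 b^2 = 4*4^3 + 27*2^2 = 256 + 108 = 364
Delta = -16 * (364) = -5824
Delta mod 5 = 1

Delta = 1 (mod 5)


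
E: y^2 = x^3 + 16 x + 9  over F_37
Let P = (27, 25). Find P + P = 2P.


Doubling: s = (3 x1^2 + a) / (2 y1)
s = (3*27^2 + 16) / (2*25) mod 37 = 30
x3 = s^2 - 2 x1 mod 37 = 30^2 - 2*27 = 32
y3 = s (x1 - x3) - y1 mod 37 = 30 * (27 - 32) - 25 = 10

2P = (32, 10)


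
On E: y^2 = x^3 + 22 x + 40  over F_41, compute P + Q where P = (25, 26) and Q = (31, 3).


P != Q, so use the chord formula.
s = (y2 - y1) / (x2 - x1) = (18) / (6) mod 41 = 3
x3 = s^2 - x1 - x2 mod 41 = 3^2 - 25 - 31 = 35
y3 = s (x1 - x3) - y1 mod 41 = 3 * (25 - 35) - 26 = 26

P + Q = (35, 26)


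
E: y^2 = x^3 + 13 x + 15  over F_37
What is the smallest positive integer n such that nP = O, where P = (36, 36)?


Compute successive multiples of P until we hit O:
  1P = (36, 36)
  2P = (29, 19)
  3P = (30, 5)
  4P = (9, 11)
  5P = (26, 13)
  6P = (11, 3)
  7P = (23, 30)
  8P = (22, 16)
  ... (continuing to 33P)
  33P = O

ord(P) = 33


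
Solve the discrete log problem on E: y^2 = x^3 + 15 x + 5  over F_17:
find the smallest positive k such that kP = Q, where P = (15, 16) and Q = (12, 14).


Enumerate multiples of P until we hit Q = (12, 14):
  1P = (15, 16)
  2P = (12, 3)
  3P = (5, 16)
  4P = (14, 1)
  5P = (9, 6)
  6P = (9, 11)
  7P = (14, 16)
  8P = (5, 1)
  9P = (12, 14)
Match found at i = 9.

k = 9


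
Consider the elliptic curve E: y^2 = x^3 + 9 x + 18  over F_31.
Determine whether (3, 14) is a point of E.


Check whether y^2 = x^3 + 9 x + 18 (mod 31) for (x, y) = (3, 14).
LHS: y^2 = 14^2 mod 31 = 10
RHS: x^3 + 9 x + 18 = 3^3 + 9*3 + 18 mod 31 = 10
LHS = RHS

Yes, on the curve


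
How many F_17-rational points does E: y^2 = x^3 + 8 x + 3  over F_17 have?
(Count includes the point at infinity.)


For each x in F_17, count y with y^2 = x^3 + 8 x + 3 mod 17:
  x = 5: RHS = 15, y in [7, 10]  -> 2 point(s)
  x = 8: RHS = 1, y in [1, 16]  -> 2 point(s)
  x = 12: RHS = 8, y in [5, 12]  -> 2 point(s)
  x = 13: RHS = 9, y in [3, 14]  -> 2 point(s)
  x = 15: RHS = 13, y in [8, 9]  -> 2 point(s)
Affine points: 10. Add the point at infinity: total = 11.

#E(F_17) = 11


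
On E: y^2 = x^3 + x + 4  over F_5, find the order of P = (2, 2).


Compute successive multiples of P until we hit O:
  1P = (2, 2)
  2P = (0, 2)
  3P = (3, 3)
  4P = (1, 4)
  5P = (1, 1)
  6P = (3, 2)
  7P = (0, 3)
  8P = (2, 3)
  ... (continuing to 9P)
  9P = O

ord(P) = 9


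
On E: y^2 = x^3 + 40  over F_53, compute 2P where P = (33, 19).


Doubling: s = (3 x1^2 + a) / (2 y1)
s = (3*33^2 + 0) / (2*19) mod 53 = 26
x3 = s^2 - 2 x1 mod 53 = 26^2 - 2*33 = 27
y3 = s (x1 - x3) - y1 mod 53 = 26 * (33 - 27) - 19 = 31

2P = (27, 31)


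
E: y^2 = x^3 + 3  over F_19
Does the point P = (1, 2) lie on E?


Check whether y^2 = x^3 + 0 x + 3 (mod 19) for (x, y) = (1, 2).
LHS: y^2 = 2^2 mod 19 = 4
RHS: x^3 + 0 x + 3 = 1^3 + 0*1 + 3 mod 19 = 4
LHS = RHS

Yes, on the curve


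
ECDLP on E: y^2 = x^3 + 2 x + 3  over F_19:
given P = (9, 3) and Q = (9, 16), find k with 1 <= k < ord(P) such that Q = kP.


Enumerate multiples of P until we hit Q = (9, 16):
  1P = (9, 3)
  2P = (18, 0)
  3P = (9, 16)
Match found at i = 3.

k = 3


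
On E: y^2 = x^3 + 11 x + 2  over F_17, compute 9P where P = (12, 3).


k = 9 = 1001_2 (binary, LSB first: 1001)
Double-and-add from P = (12, 3):
  bit 0 = 1: acc = O + (12, 3) = (12, 3)
  bit 1 = 0: acc unchanged = (12, 3)
  bit 2 = 0: acc unchanged = (12, 3)
  bit 3 = 1: acc = (12, 3) + (13, 8) = (0, 6)

9P = (0, 6)


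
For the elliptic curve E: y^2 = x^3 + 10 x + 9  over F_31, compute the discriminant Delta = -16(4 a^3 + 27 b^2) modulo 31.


4 a^3 + 27 b^2 = 4*10^3 + 27*9^2 = 4000 + 2187 = 6187
Delta = -16 * (6187) = -98992
Delta mod 31 = 22

Delta = 22 (mod 31)


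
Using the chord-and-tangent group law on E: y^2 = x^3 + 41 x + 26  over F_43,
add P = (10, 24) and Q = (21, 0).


P != Q, so use the chord formula.
s = (y2 - y1) / (x2 - x1) = (19) / (11) mod 43 = 33
x3 = s^2 - x1 - x2 mod 43 = 33^2 - 10 - 21 = 26
y3 = s (x1 - x3) - y1 mod 43 = 33 * (10 - 26) - 24 = 7

P + Q = (26, 7)


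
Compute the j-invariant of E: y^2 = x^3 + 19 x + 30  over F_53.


Delta = -16(4 a^3 + 27 b^2) mod 53 = 31
-1728 * (4 a)^3 = -1728 * (4*19)^3 mod 53 = 47
j = 47 * 31^(-1) mod 53 = 34

j = 34 (mod 53)


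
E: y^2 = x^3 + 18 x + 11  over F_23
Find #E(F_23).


For each x in F_23, count y with y^2 = x^3 + 18 x + 11 mod 23:
  x = 2: RHS = 9, y in [3, 20]  -> 2 point(s)
  x = 3: RHS = 0, y in [0]  -> 1 point(s)
  x = 4: RHS = 9, y in [3, 20]  -> 2 point(s)
  x = 6: RHS = 13, y in [6, 17]  -> 2 point(s)
  x = 8: RHS = 0, y in [0]  -> 1 point(s)
  x = 10: RHS = 18, y in [8, 15]  -> 2 point(s)
  x = 12: RHS = 0, y in [0]  -> 1 point(s)
  x = 13: RHS = 4, y in [2, 21]  -> 2 point(s)
  x = 16: RHS = 2, y in [5, 18]  -> 2 point(s)
  x = 17: RHS = 9, y in [3, 20]  -> 2 point(s)
  x = 18: RHS = 3, y in [7, 16]  -> 2 point(s)
  x = 19: RHS = 13, y in [6, 17]  -> 2 point(s)
  x = 21: RHS = 13, y in [6, 17]  -> 2 point(s)
Affine points: 23. Add the point at infinity: total = 24.

#E(F_23) = 24


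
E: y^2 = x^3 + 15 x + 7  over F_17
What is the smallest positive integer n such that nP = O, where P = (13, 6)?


Compute successive multiples of P until we hit O:
  1P = (13, 6)
  2P = (9, 15)
  3P = (16, 5)
  4P = (7, 9)
  5P = (10, 1)
  6P = (10, 16)
  7P = (7, 8)
  8P = (16, 12)
  ... (continuing to 11P)
  11P = O

ord(P) = 11


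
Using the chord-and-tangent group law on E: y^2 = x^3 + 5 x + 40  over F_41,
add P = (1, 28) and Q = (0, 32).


P != Q, so use the chord formula.
s = (y2 - y1) / (x2 - x1) = (4) / (40) mod 41 = 37
x3 = s^2 - x1 - x2 mod 41 = 37^2 - 1 - 0 = 15
y3 = s (x1 - x3) - y1 mod 41 = 37 * (1 - 15) - 28 = 28

P + Q = (15, 28)


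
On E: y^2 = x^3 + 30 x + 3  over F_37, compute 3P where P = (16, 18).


k = 3 = 11_2 (binary, LSB first: 11)
Double-and-add from P = (16, 18):
  bit 0 = 1: acc = O + (16, 18) = (16, 18)
  bit 1 = 1: acc = (16, 18) + (2, 21) = (3, 3)

3P = (3, 3)


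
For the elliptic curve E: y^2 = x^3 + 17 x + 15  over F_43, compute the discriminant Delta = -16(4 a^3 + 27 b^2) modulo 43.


4 a^3 + 27 b^2 = 4*17^3 + 27*15^2 = 19652 + 6075 = 25727
Delta = -16 * (25727) = -411632
Delta mod 43 = 7

Delta = 7 (mod 43)
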